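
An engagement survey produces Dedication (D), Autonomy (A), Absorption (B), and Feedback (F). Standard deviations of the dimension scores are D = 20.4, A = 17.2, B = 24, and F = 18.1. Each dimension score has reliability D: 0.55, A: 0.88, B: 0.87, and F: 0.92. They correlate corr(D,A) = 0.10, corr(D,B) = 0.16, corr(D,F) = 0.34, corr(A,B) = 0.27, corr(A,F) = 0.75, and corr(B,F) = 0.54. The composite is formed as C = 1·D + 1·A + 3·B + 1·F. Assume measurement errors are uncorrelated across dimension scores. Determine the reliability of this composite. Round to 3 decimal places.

Var(C) = 20.4² + 17.2² + 3²·24² + 18.1² + 2·[20.4·17.2·0.10 + 3·20.4·24·0.16 + 20.4·18.1·0.34 + 3·17.2·24·0.27 + 17.2·18.1·0.75 + 3·24·18.1·0.54] = 6223.61 + 3334.45 = 9558.06.
Because errors are independent across components, Cov(Tᵢ,Tⱼ) = Cov(Xᵢ,Xⱼ); the off-diagonal part of the true-score variance is the same as above.
True-score variance = [20.4²·0.55 + 17.2²·0.88 + 3²·24²·0.87 + 18.1²·0.92] + 3334.45 = 5300.71 + 3334.45 = 8635.16.
Reliability = 8635.16 / 9558.06 = 0.903.

0.903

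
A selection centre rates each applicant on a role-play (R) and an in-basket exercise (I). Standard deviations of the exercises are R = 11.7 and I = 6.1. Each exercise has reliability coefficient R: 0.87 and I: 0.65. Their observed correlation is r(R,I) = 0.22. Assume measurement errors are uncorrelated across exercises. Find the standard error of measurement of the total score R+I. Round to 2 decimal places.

Var(total) = 174.1 + 31.4028 = 205.503.
True-score variance = 143.281 + 31.4028 = 174.684, so reliability = 0.8500.
Error variance = 205.503 − 174.684 = 30.8192; SEM = √30.8192 = 5.55.

5.55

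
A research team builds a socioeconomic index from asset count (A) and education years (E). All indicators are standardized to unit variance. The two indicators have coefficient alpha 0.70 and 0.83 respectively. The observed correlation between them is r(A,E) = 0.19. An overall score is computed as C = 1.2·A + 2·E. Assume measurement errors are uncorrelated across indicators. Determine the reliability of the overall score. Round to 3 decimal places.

0.825

Var(C) = 1.2² + 2² + 2·[2.4·0.19] = 5.44 + 0.912 = 6.352.
Under uncorrelated errors the observed covariances equal the true-score covariances, so only the own-variance terms attenuate.
True-score variance = [1.2²·0.70 + 2²·0.83] + 0.912 = 4.328 + 0.912 = 5.24.
Reliability = 5.24 / 6.352 = 0.825.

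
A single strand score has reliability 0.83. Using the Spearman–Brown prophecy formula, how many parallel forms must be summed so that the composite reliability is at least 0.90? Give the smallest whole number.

k ≥ ρ*(1−ρ₁)/(ρ₁(1−ρ*)) = 0.90·0.17 / (0.83·0.10) = 1.843.
Smallest integer k = 2.

2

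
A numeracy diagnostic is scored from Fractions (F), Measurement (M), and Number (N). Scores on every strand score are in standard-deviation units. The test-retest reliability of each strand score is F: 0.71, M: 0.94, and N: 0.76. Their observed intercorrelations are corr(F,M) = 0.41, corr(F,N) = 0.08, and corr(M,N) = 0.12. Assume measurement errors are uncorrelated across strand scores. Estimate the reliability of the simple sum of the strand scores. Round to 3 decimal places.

Var(F+M+N) = 3 + 2·[0.41 + 0.08 + 0.12] = 3 + 1.22 = 4.22.
Under uncorrelated errors the observed covariances equal the true-score covariances, so only the own-variance terms attenuate.
True-score variance = [0.71 + 0.94 + 0.76] + 1.22 = 2.41 + 1.22 = 3.63.
Reliability = 3.63 / 4.22 = 0.860.

0.860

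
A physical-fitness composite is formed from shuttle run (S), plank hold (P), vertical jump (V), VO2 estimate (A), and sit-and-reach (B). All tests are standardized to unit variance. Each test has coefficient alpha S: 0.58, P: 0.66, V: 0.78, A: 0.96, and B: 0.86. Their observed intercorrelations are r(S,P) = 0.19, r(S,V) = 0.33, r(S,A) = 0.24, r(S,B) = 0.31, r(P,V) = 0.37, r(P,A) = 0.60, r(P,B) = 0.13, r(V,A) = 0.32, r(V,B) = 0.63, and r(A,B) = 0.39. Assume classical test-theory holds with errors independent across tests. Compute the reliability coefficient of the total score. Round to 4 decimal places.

0.9035

Var(S+P+V+A+B) = 5 + 2·[0.19 + 0.33 + 0.24 + 0.31 + 0.37 + 0.60 + 0.13 + 0.32 + 0.63 + 0.39] = 5 + 7.02 = 12.02.
With uncorrelated errors the cross-covariances are all true-score covariance, so they carry over unchanged; only the diagonal terms shrink to ρᵢσᵢ².
True-score variance = [0.58 + 0.66 + 0.78 + 0.96 + 0.86] + 7.02 = 3.84 + 7.02 = 10.86.
Reliability = 10.86 / 12.02 = 0.9035.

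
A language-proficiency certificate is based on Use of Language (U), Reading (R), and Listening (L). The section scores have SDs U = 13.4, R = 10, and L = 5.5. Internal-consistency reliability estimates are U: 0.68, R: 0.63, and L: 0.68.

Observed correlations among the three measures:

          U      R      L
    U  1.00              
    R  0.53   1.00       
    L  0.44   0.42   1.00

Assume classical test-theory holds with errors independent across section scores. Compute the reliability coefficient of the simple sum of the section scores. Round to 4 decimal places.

0.8150

Var(U+R+L) = 13.4² + 10² + 5.5² + 2·[13.4·10·0.53 + 13.4·5.5·0.44 + 10·5.5·0.42] = 309.81 + 253.096 = 562.906.
Because errors are independent across components, Cov(Tᵢ,Tⱼ) = Cov(Xᵢ,Xⱼ); the off-diagonal part of the true-score variance is the same as above.
True-score variance = [13.4²·0.68 + 10²·0.63 + 5.5²·0.68] + 253.096 = 205.671 + 253.096 = 458.767.
Reliability = 458.767 / 562.906 = 0.8150.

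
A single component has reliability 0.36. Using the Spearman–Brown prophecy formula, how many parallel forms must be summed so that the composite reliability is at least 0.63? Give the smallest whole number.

k ≥ ρ*(1−ρ₁)/(ρ₁(1−ρ*)) = 0.63·0.64 / (0.36·0.37) = 3.027.
Smallest integer k = 4.

4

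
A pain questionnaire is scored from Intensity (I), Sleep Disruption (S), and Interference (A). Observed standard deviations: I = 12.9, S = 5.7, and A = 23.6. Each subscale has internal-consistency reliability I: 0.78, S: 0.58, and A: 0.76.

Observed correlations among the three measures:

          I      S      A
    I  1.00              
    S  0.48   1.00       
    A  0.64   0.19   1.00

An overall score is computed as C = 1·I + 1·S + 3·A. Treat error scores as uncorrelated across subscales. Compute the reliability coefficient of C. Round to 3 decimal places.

Var(C) = 12.9² + 5.7² + 3²·23.6² + 2·[12.9·5.7·0.48 + 3·12.9·23.6·0.64 + 3·5.7·23.6·0.19] = 5211.54 + 1392.99 = 6604.53.
Because errors are independent across components, Cov(Tᵢ,Tⱼ) = Cov(Xᵢ,Xⱼ); the off-diagonal part of the true-score variance is the same as above.
True-score variance = [12.9²·0.78 + 5.7²·0.58 + 3²·23.6²·0.76] + 1392.99 = 3958.25 + 1392.99 = 5351.24.
Reliability = 5351.24 / 6604.53 = 0.810.

0.810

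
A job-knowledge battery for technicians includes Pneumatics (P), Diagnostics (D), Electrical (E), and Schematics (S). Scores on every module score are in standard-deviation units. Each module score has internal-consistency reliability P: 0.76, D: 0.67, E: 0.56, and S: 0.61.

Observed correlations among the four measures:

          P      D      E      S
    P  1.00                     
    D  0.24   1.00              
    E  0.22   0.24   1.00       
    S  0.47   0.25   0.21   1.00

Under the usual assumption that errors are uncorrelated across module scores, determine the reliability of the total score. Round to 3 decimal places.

Var(P+D+E+S) = 4 + 2·[0.24 + 0.22 + 0.47 + 0.24 + 0.25 + 0.21] = 4 + 3.26 = 7.26.
With uncorrelated errors the cross-covariances are all true-score covariance, so they carry over unchanged; only the diagonal terms shrink to ρᵢσᵢ².
True-score variance = [0.76 + 0.67 + 0.56 + 0.61] + 3.26 = 2.6 + 3.26 = 5.86.
Reliability = 5.86 / 7.26 = 0.807.

0.807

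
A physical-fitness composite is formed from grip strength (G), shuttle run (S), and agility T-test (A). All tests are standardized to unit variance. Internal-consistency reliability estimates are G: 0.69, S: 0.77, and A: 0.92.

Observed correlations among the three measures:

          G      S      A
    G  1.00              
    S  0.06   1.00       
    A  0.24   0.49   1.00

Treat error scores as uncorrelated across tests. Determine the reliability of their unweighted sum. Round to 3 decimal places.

Var(G+S+A) = 3 + 2·[0.06 + 0.24 + 0.49] = 3 + 1.58 = 4.58.
Because errors are independent across components, Cov(Tᵢ,Tⱼ) = Cov(Xᵢ,Xⱼ); the off-diagonal part of the true-score variance is the same as above.
True-score variance = [0.69 + 0.77 + 0.92] + 1.58 = 2.38 + 1.58 = 3.96.
Reliability = 3.96 / 4.58 = 0.865.

0.865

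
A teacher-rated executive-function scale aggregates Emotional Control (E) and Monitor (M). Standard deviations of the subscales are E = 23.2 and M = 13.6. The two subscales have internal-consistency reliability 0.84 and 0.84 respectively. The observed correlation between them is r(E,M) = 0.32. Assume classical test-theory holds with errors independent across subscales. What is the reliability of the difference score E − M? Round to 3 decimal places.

0.778

Var(E−M) = 23.2² + 13.6² − 2·23.2·13.6·0.32 = 723.2 − 201.933 = 521.267.
Because errors are independent across components, Cov(Tᵢ,Tⱼ) = Cov(Xᵢ,Xⱼ); the off-diagonal part of the true-score variance is the same as above.
True-score variance = [23.2²·0.84 + 13.6²·0.84] − 201.933 = 607.488 − 201.933 = 405.555.
Reliability = 405.555 / 521.267 = 0.778.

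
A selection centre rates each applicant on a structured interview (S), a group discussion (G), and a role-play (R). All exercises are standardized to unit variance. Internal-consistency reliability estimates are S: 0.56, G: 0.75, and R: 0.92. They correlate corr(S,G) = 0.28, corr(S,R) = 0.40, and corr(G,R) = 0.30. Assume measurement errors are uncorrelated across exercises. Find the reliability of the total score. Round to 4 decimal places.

Var(S+G+R) = 3 + 2·[0.28 + 0.40 + 0.30] = 3 + 1.96 = 4.96.
With uncorrelated errors the cross-covariances are all true-score covariance, so they carry over unchanged; only the diagonal terms shrink to ρᵢσᵢ².
True-score variance = [0.56 + 0.75 + 0.92] + 1.96 = 2.23 + 1.96 = 4.19.
Reliability = 4.19 / 4.96 = 0.8448.

0.8448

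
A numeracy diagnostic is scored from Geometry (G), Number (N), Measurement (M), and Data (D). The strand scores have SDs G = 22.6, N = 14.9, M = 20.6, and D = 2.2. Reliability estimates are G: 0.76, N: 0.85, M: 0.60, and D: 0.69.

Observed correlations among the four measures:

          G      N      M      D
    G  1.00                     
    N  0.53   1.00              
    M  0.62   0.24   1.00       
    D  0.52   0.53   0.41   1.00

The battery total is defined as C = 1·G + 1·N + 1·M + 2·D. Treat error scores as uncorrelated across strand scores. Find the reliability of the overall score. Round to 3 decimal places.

0.868

Var(C) = 22.6² + 14.9² + 20.6² + 2²·2.2² + 2·[22.6·14.9·0.53 + 22.6·20.6·0.62 + 2·22.6·2.2·0.52 + 14.9·20.6·0.24 + 2·14.9·2.2·0.53 + 2·20.6·2.2·0.41] = 1176.49 + 1328.81 = 2505.3.
Because errors are independent across components, Cov(Tᵢ,Tⱼ) = Cov(Xᵢ,Xⱼ); the off-diagonal part of the true-score variance is the same as above.
True-score variance = [22.6²·0.76 + 14.9²·0.85 + 20.6²·0.60 + 2²·2.2²·0.69] + 1328.81 = 844.861 + 1328.81 = 2173.67.
Reliability = 2173.67 / 2505.3 = 0.868.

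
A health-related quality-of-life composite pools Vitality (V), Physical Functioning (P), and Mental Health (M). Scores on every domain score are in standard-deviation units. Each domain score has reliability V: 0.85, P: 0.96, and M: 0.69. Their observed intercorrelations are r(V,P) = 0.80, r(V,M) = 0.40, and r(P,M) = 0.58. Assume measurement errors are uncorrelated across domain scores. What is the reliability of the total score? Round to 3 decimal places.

Var(V+P+M) = 3 + 2·[0.80 + 0.40 + 0.58] = 3 + 3.56 = 6.56.
Under uncorrelated errors the observed covariances equal the true-score covariances, so only the own-variance terms attenuate.
True-score variance = [0.85 + 0.96 + 0.69] + 3.56 = 2.5 + 3.56 = 6.06.
Reliability = 6.06 / 6.56 = 0.924.

0.924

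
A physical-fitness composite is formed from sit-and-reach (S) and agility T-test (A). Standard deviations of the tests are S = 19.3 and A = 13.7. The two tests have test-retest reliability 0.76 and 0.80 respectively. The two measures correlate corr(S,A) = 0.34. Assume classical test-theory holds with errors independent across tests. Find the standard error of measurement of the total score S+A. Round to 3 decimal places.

Var(total) = 560.18 + 179.799 = 739.979.
True-score variance = 433.244 + 179.799 = 613.043, so reliability = 0.8285.
Error variance = 739.979 − 613.043 = 126.936; SEM = √126.936 = 11.267.

11.267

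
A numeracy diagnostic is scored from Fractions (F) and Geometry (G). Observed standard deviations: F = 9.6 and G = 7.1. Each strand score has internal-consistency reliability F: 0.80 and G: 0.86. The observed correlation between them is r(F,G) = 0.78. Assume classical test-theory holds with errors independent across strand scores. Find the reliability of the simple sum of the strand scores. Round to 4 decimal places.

Var(F+G) = 9.6² + 7.1² + 2·[9.6·7.1·0.78] = 142.57 + 106.33 = 248.9.
Because errors are independent across components, Cov(Tᵢ,Tⱼ) = Cov(Xᵢ,Xⱼ); the off-diagonal part of the true-score variance is the same as above.
True-score variance = [9.6²·0.80 + 7.1²·0.86] + 106.33 = 117.081 + 106.33 = 223.41.
Reliability = 223.41 / 248.9 = 0.8976.

0.8976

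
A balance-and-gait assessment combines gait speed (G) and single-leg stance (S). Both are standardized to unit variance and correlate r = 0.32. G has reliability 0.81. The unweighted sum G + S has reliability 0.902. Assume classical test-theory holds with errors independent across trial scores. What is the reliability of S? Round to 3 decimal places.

0.931

Var(G+S) = 2 + 2·0.32 = 2.640.
True-score variance = ρ_G + ρ_S + 2·0.32, so 0.902 = (0.81 + ρ_S + 0.64) / 2.640.
ρ_S = 0.902·2.640 − 0.81 − 0.64 = 0.931.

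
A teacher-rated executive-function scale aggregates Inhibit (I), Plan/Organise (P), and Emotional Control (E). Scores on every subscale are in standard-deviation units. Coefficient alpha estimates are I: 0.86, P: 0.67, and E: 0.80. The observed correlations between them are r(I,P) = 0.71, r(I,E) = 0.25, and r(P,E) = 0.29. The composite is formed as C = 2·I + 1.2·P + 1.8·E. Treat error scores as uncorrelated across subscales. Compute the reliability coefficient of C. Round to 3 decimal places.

Var(C) = 2² + 1.2² + 1.8² + 2·[2.4·0.71 + 3.6·0.25 + 2.16·0.29] = 8.68 + 6.4608 = 15.1408.
Because errors are independent across components, Cov(Tᵢ,Tⱼ) = Cov(Xᵢ,Xⱼ); the off-diagonal part of the true-score variance is the same as above.
True-score variance = [2²·0.86 + 1.2²·0.67 + 1.8²·0.80] + 6.4608 = 6.9968 + 6.4608 = 13.4576.
Reliability = 13.4576 / 15.1408 = 0.889.

0.889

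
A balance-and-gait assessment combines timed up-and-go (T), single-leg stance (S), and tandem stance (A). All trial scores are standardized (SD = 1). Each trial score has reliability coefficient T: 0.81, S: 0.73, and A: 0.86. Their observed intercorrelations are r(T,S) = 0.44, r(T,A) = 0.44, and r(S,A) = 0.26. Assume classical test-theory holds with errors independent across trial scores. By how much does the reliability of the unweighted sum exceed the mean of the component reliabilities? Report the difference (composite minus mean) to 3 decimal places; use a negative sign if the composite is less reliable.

Var(sum) = 3 + 2.28 = 5.28; true-score variance = 2.4 + 2.28 = 4.68; composite reliability = 0.8864.
Mean component reliability = 0.8000.
Difference = 0.8864 − 0.8000 = 0.086.

0.086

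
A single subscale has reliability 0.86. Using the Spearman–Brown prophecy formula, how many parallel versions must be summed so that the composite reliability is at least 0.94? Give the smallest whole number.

3

k ≥ ρ*(1−ρ₁)/(ρ₁(1−ρ*)) = 0.94·0.14 / (0.86·0.06) = 2.550.
Smallest integer k = 3.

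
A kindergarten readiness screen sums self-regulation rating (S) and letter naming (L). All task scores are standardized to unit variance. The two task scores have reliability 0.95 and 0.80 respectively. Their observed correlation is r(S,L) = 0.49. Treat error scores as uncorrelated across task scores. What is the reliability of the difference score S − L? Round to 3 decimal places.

Var(S−L) = 1 + 1 − 2·0.49 = 2 − 0.98 = 1.02.
Under uncorrelated errors the observed covariances equal the true-score covariances, so only the own-variance terms attenuate.
True-score variance = [0.95 + 0.80] − 0.98 = 1.75 − 0.98 = 0.77.
Reliability = 0.77 / 1.02 = 0.755.

0.755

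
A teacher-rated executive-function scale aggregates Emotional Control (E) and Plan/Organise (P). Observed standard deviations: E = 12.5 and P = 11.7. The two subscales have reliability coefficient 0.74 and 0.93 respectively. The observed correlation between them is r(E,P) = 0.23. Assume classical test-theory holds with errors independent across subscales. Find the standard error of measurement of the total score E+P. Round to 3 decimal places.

7.086

Var(total) = 293.14 + 67.275 = 360.415.
True-score variance = 242.933 + 67.275 = 310.208, so reliability = 0.8607.
Error variance = 360.415 − 310.208 = 50.2073; SEM = √50.2073 = 7.086.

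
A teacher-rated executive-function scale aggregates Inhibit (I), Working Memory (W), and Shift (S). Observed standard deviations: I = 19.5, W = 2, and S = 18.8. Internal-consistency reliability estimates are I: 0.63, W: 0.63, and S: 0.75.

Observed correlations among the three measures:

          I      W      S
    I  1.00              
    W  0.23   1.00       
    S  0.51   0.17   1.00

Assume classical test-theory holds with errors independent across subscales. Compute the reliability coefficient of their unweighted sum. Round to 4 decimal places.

0.7982

Var(I+W+S) = 19.5² + 2² + 18.8² + 2·[19.5·2·0.23 + 19.5·18.8·0.51 + 2·18.8·0.17] = 737.69 + 404.656 = 1142.35.
Because errors are independent across components, Cov(Tᵢ,Tⱼ) = Cov(Xᵢ,Xⱼ); the off-diagonal part of the true-score variance is the same as above.
True-score variance = [19.5²·0.63 + 2²·0.63 + 18.8²·0.75] + 404.656 = 507.158 + 404.656 = 911.813.
Reliability = 911.813 / 1142.35 = 0.7982.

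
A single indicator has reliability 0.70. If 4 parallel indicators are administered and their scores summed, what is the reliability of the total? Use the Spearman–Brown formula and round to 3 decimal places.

ρ_k = kρ / (1 + (k−1)ρ) = 4·0.70 / (1 + 3·0.70) = 2.800 / 3.100 = 0.903.

0.903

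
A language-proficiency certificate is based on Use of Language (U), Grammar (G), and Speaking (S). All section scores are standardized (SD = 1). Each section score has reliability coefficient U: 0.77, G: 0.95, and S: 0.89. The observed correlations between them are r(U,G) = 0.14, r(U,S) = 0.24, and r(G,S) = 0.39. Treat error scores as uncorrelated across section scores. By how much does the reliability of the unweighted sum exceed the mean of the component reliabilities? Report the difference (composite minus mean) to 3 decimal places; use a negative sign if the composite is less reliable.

Var(sum) = 3 + 1.54 = 4.54; true-score variance = 2.61 + 1.54 = 4.15; composite reliability = 0.9141.
Mean component reliability = 0.8700.
Difference = 0.9141 − 0.8700 = 0.044.

0.044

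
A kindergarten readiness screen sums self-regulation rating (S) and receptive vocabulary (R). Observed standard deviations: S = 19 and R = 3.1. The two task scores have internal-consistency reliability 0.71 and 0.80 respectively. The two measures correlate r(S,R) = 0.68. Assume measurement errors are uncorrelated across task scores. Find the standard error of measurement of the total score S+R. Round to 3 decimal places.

Var(total) = 370.61 + 80.104 = 450.714.
True-score variance = 263.998 + 80.104 = 344.102, so reliability = 0.7635.
Error variance = 450.714 − 344.102 = 106.612; SEM = √106.612 = 10.325.

10.325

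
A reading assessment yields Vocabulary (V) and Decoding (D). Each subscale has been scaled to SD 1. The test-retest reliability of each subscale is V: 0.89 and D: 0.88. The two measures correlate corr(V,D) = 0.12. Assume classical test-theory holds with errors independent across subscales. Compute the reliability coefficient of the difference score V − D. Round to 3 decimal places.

Var(V−D) = 1 + 1 − 2·0.12 = 2 − 0.24 = 1.76.
Under uncorrelated errors the observed covariances equal the true-score covariances, so only the own-variance terms attenuate.
True-score variance = [0.89 + 0.88] − 0.24 = 1.77 − 0.24 = 1.53.
Reliability = 1.53 / 1.76 = 0.869.

0.869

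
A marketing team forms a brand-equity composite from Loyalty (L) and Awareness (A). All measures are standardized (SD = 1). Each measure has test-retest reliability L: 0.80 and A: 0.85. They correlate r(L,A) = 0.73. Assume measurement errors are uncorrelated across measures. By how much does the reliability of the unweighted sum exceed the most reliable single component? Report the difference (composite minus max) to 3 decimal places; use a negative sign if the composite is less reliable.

0.049

Var(sum) = 2 + 1.46 = 3.46; true-score variance = 1.65 + 1.46 = 3.11; composite reliability = 0.8988.
Max component reliability = 0.8500.
Difference = 0.8988 − 0.8500 = 0.049.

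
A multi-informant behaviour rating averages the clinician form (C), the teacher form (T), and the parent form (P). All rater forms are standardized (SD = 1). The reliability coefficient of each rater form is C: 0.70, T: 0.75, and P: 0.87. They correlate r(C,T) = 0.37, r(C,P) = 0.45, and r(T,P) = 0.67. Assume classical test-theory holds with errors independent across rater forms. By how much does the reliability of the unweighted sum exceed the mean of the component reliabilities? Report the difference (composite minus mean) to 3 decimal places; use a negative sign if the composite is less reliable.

Var(sum) = 3 + 2.98 = 5.98; true-score variance = 2.32 + 2.98 = 5.3; composite reliability = 0.8863.
Mean component reliability = 0.7733.
Difference = 0.8863 − 0.7733 = 0.113.

0.113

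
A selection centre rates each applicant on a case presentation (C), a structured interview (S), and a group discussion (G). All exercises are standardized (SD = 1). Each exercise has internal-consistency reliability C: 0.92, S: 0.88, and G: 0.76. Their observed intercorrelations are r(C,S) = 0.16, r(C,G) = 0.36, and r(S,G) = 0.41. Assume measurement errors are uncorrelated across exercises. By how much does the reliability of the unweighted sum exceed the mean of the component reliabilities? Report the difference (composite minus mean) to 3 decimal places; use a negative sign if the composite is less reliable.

Var(sum) = 3 + 1.86 = 4.86; true-score variance = 2.56 + 1.86 = 4.42; composite reliability = 0.9095.
Mean component reliability = 0.8533.
Difference = 0.9095 − 0.8533 = 0.056.

0.056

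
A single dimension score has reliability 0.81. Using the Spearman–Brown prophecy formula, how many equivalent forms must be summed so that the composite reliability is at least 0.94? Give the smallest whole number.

k ≥ ρ*(1−ρ₁)/(ρ₁(1−ρ*)) = 0.94·0.19 / (0.81·0.06) = 3.675.
Smallest integer k = 4.

4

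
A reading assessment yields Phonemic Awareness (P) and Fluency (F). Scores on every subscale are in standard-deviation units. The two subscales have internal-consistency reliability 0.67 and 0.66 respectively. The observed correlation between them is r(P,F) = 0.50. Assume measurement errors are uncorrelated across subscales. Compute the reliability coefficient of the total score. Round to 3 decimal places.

0.777

Var(P+F) = 2 + 2·[0.50] = 2 + 1 = 3.
With uncorrelated errors the cross-covariances are all true-score covariance, so they carry over unchanged; only the diagonal terms shrink to ρᵢσᵢ².
True-score variance = [0.67 + 0.66] + 1 = 1.33 + 1 = 2.33.
Reliability = 2.33 / 3 = 0.777.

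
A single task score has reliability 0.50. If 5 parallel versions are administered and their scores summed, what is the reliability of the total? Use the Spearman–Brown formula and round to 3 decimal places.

0.833

ρ_k = kρ / (1 + (k−1)ρ) = 5·0.50 / (1 + 4·0.50) = 2.500 / 3.000 = 0.833.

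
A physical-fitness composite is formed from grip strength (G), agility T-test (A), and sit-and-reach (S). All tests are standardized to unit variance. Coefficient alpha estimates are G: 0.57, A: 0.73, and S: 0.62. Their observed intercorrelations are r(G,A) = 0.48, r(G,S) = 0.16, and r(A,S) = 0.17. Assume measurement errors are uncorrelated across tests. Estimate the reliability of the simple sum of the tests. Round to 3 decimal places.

0.766

Var(G+A+S) = 3 + 2·[0.48 + 0.16 + 0.17] = 3 + 1.62 = 4.62.
With uncorrelated errors the cross-covariances are all true-score covariance, so they carry over unchanged; only the diagonal terms shrink to ρᵢσᵢ².
True-score variance = [0.57 + 0.73 + 0.62] + 1.62 = 1.92 + 1.62 = 3.54.
Reliability = 3.54 / 4.62 = 0.766.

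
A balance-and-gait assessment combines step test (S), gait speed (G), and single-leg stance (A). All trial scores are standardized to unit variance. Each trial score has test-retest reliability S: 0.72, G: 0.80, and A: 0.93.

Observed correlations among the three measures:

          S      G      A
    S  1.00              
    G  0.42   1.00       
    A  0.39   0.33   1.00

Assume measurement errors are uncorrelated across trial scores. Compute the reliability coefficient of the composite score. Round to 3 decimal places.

Var(S+G+A) = 3 + 2·[0.42 + 0.39 + 0.33] = 3 + 2.28 = 5.28.
With uncorrelated errors the cross-covariances are all true-score covariance, so they carry over unchanged; only the diagonal terms shrink to ρᵢσᵢ².
True-score variance = [0.72 + 0.80 + 0.93] + 2.28 = 2.45 + 2.28 = 4.73.
Reliability = 4.73 / 5.28 = 0.896.

0.896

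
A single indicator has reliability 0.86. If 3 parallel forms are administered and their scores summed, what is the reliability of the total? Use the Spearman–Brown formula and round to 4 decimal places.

0.9485

ρ_k = kρ / (1 + (k−1)ρ) = 3·0.86 / (1 + 2·0.86) = 2.580 / 2.720 = 0.9485.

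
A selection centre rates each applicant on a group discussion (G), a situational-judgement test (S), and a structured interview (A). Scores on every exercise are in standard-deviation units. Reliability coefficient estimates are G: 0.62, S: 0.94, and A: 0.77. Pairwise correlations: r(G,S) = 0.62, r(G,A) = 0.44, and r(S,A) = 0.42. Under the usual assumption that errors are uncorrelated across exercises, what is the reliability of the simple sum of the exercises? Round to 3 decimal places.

Var(G+S+A) = 3 + 2·[0.62 + 0.44 + 0.42] = 3 + 2.96 = 5.96.
Under uncorrelated errors the observed covariances equal the true-score covariances, so only the own-variance terms attenuate.
True-score variance = [0.62 + 0.94 + 0.77] + 2.96 = 2.33 + 2.96 = 5.29.
Reliability = 5.29 / 5.96 = 0.888.

0.888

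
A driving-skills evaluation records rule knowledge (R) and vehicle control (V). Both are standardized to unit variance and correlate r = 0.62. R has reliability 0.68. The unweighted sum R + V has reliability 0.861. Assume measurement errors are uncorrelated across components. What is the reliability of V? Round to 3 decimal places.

Var(R+V) = 2 + 2·0.62 = 3.240.
True-score variance = ρ_R + ρ_V + 2·0.62, so 0.861 = (0.68 + ρ_V + 1.24) / 3.240.
ρ_V = 0.861·3.240 − 0.68 − 1.24 = 0.870.

0.870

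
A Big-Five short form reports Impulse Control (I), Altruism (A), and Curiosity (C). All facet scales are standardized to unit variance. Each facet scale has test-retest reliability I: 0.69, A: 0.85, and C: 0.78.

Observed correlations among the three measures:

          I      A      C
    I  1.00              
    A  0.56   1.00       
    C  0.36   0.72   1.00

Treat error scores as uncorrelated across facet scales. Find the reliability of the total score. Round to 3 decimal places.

0.892

Var(I+A+C) = 3 + 2·[0.56 + 0.36 + 0.72] = 3 + 3.28 = 6.28.
Under uncorrelated errors the observed covariances equal the true-score covariances, so only the own-variance terms attenuate.
True-score variance = [0.69 + 0.85 + 0.78] + 3.28 = 2.32 + 3.28 = 5.6.
Reliability = 5.6 / 6.28 = 0.892.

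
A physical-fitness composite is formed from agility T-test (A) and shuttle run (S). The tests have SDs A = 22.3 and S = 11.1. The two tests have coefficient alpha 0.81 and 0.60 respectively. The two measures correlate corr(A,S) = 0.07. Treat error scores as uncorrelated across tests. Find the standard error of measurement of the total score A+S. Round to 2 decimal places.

11.99

Var(total) = 620.5 + 34.6542 = 655.154.
True-score variance = 476.731 + 34.6542 = 511.385, so reliability = 0.7806.
Error variance = 655.154 − 511.385 = 143.769; SEM = √143.769 = 11.99.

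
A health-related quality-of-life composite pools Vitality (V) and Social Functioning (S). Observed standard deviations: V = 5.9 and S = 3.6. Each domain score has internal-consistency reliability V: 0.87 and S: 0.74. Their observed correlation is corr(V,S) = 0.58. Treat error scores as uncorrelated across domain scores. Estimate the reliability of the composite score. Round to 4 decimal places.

Var(V+S) = 5.9² + 3.6² + 2·[5.9·3.6·0.58] = 47.77 + 24.6384 = 72.4084.
Under uncorrelated errors the observed covariances equal the true-score covariances, so only the own-variance terms attenuate.
True-score variance = [5.9²·0.87 + 3.6²·0.74] + 24.6384 = 39.8751 + 24.6384 = 64.5135.
Reliability = 64.5135 / 72.4084 = 0.8910.

0.8910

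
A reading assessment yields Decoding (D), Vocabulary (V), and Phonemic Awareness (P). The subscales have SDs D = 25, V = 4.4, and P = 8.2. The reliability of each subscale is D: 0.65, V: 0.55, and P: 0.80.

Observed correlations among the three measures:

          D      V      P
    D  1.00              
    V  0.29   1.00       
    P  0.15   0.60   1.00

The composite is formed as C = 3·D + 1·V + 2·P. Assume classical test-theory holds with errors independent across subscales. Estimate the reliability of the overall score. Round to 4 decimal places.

0.6904

Var(C) = 3²·25² + 4.4² + 2²·8.2² + 2·[3·25·4.4·0.29 + 6·25·8.2·0.15 + 2·4.4·8.2·0.60] = 5913.32 + 646.992 = 6560.31.
Because errors are independent across components, Cov(Tᵢ,Tⱼ) = Cov(Xᵢ,Xⱼ); the off-diagonal part of the true-score variance is the same as above.
True-score variance = [3²·25²·0.65 + 4.4²·0.55 + 2²·8.2²·0.80] + 646.992 = 3882.07 + 646.992 = 4529.06.
Reliability = 4529.06 / 6560.31 = 0.6904.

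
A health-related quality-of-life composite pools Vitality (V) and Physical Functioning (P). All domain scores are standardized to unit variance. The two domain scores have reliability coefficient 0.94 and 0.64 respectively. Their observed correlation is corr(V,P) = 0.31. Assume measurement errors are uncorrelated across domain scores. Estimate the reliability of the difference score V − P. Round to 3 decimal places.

Var(V−P) = 1 + 1 − 2·0.31 = 2 − 0.62 = 1.38.
Under uncorrelated errors the observed covariances equal the true-score covariances, so only the own-variance terms attenuate.
True-score variance = [0.94 + 0.64] − 0.62 = 1.58 − 0.62 = 0.96.
Reliability = 0.96 / 1.38 = 0.696.

0.696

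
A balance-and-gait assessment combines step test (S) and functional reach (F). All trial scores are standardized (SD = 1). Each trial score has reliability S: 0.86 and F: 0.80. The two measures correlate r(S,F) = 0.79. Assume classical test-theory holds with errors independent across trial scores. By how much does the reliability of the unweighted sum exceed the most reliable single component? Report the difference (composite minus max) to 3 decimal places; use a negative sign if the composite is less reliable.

Var(sum) = 2 + 1.58 = 3.58; true-score variance = 1.66 + 1.58 = 3.24; composite reliability = 0.9050.
Max component reliability = 0.8600.
Difference = 0.9050 − 0.8600 = 0.045.

0.045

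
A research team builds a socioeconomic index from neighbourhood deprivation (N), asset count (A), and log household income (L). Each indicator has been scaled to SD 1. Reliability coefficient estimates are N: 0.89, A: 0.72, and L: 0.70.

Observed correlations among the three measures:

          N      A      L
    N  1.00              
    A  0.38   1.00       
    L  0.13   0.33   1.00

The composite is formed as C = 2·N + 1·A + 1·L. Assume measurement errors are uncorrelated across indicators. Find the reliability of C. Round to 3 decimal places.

0.883

Var(C) = 2² + 1 + 1 + 2·[2·0.38 + 2·0.13 + 0.33] = 6 + 2.7 = 8.7.
With uncorrelated errors the cross-covariances are all true-score covariance, so they carry over unchanged; only the diagonal terms shrink to ρᵢσᵢ².
True-score variance = [2²·0.89 + 0.72 + 0.70] + 2.7 = 4.98 + 2.7 = 7.68.
Reliability = 7.68 / 8.7 = 0.883.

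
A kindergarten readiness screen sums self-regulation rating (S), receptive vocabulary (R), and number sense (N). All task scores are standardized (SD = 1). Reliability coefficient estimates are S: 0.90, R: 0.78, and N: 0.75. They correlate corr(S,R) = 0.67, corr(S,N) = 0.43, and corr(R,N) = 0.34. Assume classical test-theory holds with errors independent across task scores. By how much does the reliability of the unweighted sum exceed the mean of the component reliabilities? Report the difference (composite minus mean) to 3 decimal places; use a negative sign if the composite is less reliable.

Var(sum) = 3 + 2.88 = 5.88; true-score variance = 2.43 + 2.88 = 5.31; composite reliability = 0.9031.
Mean component reliability = 0.8100.
Difference = 0.9031 − 0.8100 = 0.093.

0.093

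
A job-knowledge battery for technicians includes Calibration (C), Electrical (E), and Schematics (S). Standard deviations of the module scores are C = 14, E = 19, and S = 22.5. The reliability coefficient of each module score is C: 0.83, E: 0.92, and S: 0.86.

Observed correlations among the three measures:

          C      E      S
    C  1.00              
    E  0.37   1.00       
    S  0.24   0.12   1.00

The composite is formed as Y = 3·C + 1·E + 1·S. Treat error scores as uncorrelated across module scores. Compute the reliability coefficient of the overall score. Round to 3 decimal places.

Var(Y) = 3²·14² + 19² + 22.5² + 2·[3·14·19·0.37 + 3·14·22.5·0.24 + 19·22.5·0.12] = 2631.25 + 1146.72 = 3777.97.
With uncorrelated errors the cross-covariances are all true-score covariance, so they carry over unchanged; only the diagonal terms shrink to ρᵢσᵢ².
True-score variance = [3²·14²·0.83 + 19²·0.92 + 22.5²·0.86] + 1146.72 = 2231.61 + 1146.72 = 3378.33.
Reliability = 3378.33 / 3777.97 = 0.894.

0.894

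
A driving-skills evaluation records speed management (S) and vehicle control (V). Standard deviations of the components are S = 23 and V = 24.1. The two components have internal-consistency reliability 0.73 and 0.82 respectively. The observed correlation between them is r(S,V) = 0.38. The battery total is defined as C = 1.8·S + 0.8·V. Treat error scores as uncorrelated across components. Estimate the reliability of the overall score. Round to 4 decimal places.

0.8033

Var(C) = 1.8²·23² + 0.8²·24.1² + 2·[1.44·23·24.1·0.38] = 2085.68 + 606.626 = 2692.3.
With uncorrelated errors the cross-covariances are all true-score covariance, so they carry over unchanged; only the diagonal terms shrink to ρᵢσᵢ².
True-score variance = [1.8²·23²·0.73 + 0.8²·24.1²·0.82] + 606.626 = 1556 + 606.626 = 2162.63.
Reliability = 2162.63 / 2692.3 = 0.8033.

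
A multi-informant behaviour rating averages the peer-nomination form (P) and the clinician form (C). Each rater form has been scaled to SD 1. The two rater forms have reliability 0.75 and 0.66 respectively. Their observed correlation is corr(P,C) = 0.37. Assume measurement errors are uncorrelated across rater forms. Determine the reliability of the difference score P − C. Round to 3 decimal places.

Var(P−C) = 1 + 1 − 2·0.37 = 2 − 0.74 = 1.26.
With uncorrelated errors the cross-covariances are all true-score covariance, so they carry over unchanged; only the diagonal terms shrink to ρᵢσᵢ².
True-score variance = [0.75 + 0.66] − 0.74 = 1.41 − 0.74 = 0.67.
Reliability = 0.67 / 1.26 = 0.532.

0.532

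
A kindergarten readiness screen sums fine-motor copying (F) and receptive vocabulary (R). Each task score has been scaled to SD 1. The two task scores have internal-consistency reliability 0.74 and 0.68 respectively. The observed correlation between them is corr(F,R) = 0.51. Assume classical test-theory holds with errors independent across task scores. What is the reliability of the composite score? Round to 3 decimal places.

0.808

Var(F+R) = 2 + 2·[0.51] = 2 + 1.02 = 3.02.
With uncorrelated errors the cross-covariances are all true-score covariance, so they carry over unchanged; only the diagonal terms shrink to ρᵢσᵢ².
True-score variance = [0.74 + 0.68] + 1.02 = 1.42 + 1.02 = 2.44.
Reliability = 2.44 / 3.02 = 0.808.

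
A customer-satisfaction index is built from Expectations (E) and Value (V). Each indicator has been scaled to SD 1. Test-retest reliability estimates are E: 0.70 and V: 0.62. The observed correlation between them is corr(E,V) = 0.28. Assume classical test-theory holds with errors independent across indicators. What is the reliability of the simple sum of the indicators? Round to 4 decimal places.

0.7344

Var(E+V) = 2 + 2·[0.28] = 2 + 0.56 = 2.56.
Because errors are independent across components, Cov(Tᵢ,Tⱼ) = Cov(Xᵢ,Xⱼ); the off-diagonal part of the true-score variance is the same as above.
True-score variance = [0.70 + 0.62] + 0.56 = 1.32 + 0.56 = 1.88.
Reliability = 1.88 / 2.56 = 0.7344.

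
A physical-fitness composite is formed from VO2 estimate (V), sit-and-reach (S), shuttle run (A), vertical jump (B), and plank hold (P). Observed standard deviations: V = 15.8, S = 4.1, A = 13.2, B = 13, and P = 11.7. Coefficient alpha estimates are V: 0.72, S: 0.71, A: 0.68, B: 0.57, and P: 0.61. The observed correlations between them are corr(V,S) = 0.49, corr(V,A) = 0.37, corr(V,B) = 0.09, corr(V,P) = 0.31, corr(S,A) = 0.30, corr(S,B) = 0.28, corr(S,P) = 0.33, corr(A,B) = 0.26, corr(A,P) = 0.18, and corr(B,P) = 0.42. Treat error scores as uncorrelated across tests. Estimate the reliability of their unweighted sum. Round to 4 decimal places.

0.8269

Var(V+S+A+B+P) = 15.8² + 4.1² + 13.2² + 13² + 11.7² + 2·[15.8·4.1·0.49 + 15.8·13.2·0.37 + 15.8·13·0.09 + 15.8·11.7·0.31 + 4.1·13.2·0.30 + 4.1·13·0.28 + 4.1·11.7·0.33 + 13.2·13·0.26 + 13.2·11.7·0.18 + 13·11.7·0.42] = 746.58 + 735.979 = 1482.56.
Because errors are independent across components, Cov(Tᵢ,Tⱼ) = Cov(Xᵢ,Xⱼ); the off-diagonal part of the true-score variance is the same as above.
True-score variance = [15.8²·0.72 + 4.1²·0.71 + 13.2²·0.68 + 13²·0.57 + 11.7²·0.61] + 735.979 = 489.992 + 735.979 = 1225.97.
Reliability = 1225.97 / 1482.56 = 0.8269.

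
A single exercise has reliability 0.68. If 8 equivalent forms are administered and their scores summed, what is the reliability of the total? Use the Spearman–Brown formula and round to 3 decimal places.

0.944

ρ_k = kρ / (1 + (k−1)ρ) = 8·0.68 / (1 + 7·0.68) = 5.440 / 5.760 = 0.944.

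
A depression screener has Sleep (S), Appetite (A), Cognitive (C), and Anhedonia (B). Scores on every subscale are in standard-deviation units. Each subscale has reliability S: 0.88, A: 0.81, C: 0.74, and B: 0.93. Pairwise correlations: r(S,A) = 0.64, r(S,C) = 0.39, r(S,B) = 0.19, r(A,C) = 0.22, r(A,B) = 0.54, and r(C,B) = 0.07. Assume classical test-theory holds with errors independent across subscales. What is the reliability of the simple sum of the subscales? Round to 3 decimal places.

Var(S+A+C+B) = 4 + 2·[0.64 + 0.39 + 0.19 + 0.22 + 0.54 + 0.07] = 4 + 4.1 = 8.1.
Under uncorrelated errors the observed covariances equal the true-score covariances, so only the own-variance terms attenuate.
True-score variance = [0.88 + 0.81 + 0.74 + 0.93] + 4.1 = 3.36 + 4.1 = 7.46.
Reliability = 7.46 / 8.1 = 0.921.

0.921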